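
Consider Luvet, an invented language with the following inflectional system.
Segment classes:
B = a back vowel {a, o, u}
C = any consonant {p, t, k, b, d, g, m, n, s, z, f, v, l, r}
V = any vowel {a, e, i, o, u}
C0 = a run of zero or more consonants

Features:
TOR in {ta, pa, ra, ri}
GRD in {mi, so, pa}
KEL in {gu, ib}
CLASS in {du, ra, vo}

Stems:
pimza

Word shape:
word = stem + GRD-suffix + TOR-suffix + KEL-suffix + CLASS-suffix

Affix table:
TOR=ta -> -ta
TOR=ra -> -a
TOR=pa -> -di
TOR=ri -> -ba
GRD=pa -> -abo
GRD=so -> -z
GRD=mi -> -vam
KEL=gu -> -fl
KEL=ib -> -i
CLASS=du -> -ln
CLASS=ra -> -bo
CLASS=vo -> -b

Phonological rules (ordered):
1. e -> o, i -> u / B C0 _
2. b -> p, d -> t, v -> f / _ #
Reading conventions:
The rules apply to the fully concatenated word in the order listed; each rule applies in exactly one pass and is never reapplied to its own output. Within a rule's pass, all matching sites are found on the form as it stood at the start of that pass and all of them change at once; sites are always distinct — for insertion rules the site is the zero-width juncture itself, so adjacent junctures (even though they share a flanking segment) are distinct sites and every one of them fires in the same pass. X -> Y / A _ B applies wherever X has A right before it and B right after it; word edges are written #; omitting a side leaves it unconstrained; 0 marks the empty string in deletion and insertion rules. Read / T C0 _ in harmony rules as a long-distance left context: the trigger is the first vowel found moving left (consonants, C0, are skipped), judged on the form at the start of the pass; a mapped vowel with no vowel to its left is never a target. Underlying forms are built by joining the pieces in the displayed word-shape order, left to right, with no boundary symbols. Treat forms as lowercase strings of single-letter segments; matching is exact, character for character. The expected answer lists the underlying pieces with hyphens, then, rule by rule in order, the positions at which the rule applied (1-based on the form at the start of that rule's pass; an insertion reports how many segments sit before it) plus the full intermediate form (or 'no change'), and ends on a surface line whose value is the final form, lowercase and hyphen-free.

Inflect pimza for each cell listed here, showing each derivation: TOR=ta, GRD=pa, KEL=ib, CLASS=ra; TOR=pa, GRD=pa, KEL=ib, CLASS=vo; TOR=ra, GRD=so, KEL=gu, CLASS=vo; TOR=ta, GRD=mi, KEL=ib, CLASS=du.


cell TOR=ta, GRD=pa, KEL=ib, CLASS=ra:
underlying: pimza-abo-ta-i-bo
1. e -> o, i -> u / B C0 _: fires at position(s) 11: pimzaabotaubo
2. b -> p, d -> t, v -> f / _ #: no change
surface: pimzaabotaubo

cell TOR=pa, GRD=pa, KEL=ib, CLASS=vo:
underlying: pimza-abo-di-i-b
1. e -> o, i -> u / B C0 _: fires at position(s) 10: pimzaaboduib
2. b -> p, d -> t, v -> f / _ #: fires at position(s) 12: pimzaaboduip
surface: pimzaaboduip

cell TOR=ra, GRD=so, KEL=gu, CLASS=vo:
underlying: pimza-z-a-fl-b
1. e -> o, i -> u / B C0 _: no change
2. b -> p, d -> t, v -> f / _ #: fires at position(s) 10: pimzazaflp
surface: pimzazaflp

cell TOR=ta, GRD=mi, KEL=ib, CLASS=du:
underlying: pimza-vam-ta-i-ln
1. e -> o, i -> u / B C0 _: fires at position(s) 11: pimzavamtauln
2. b -> p, d -> t, v -> f / _ #: no change
surface: pimzavamtauln


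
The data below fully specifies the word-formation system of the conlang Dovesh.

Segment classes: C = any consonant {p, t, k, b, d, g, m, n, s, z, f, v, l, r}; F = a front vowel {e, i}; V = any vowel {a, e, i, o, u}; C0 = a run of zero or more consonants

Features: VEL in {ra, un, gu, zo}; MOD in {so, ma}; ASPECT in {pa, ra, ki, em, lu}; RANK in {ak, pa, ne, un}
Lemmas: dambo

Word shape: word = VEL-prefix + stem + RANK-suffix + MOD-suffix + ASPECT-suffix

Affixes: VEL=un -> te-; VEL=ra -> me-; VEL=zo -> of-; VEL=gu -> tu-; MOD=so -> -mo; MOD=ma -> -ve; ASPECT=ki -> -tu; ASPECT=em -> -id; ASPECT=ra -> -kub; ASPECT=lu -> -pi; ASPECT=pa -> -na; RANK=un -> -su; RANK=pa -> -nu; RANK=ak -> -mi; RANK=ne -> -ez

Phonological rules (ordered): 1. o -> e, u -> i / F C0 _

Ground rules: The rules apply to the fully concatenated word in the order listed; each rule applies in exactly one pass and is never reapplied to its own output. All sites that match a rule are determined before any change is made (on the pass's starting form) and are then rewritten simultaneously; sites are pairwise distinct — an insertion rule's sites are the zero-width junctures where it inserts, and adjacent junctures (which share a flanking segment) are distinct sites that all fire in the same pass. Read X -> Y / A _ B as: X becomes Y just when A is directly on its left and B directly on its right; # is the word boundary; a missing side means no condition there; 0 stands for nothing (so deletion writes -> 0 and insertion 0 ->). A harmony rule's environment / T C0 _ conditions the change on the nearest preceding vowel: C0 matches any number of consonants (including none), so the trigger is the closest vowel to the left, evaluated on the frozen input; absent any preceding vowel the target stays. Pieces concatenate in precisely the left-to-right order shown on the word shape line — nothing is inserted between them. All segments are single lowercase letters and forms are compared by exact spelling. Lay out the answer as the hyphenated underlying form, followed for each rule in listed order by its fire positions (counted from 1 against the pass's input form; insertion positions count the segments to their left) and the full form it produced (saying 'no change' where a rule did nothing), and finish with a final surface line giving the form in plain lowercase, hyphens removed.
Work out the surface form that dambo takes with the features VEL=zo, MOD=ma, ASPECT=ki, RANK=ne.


underlying: of-dambo-ez-ve-tu
1. o -> e, u -> i / F C0 _: fires at position(s) 13: ofdamboezveti
surface: ofdamboezveti


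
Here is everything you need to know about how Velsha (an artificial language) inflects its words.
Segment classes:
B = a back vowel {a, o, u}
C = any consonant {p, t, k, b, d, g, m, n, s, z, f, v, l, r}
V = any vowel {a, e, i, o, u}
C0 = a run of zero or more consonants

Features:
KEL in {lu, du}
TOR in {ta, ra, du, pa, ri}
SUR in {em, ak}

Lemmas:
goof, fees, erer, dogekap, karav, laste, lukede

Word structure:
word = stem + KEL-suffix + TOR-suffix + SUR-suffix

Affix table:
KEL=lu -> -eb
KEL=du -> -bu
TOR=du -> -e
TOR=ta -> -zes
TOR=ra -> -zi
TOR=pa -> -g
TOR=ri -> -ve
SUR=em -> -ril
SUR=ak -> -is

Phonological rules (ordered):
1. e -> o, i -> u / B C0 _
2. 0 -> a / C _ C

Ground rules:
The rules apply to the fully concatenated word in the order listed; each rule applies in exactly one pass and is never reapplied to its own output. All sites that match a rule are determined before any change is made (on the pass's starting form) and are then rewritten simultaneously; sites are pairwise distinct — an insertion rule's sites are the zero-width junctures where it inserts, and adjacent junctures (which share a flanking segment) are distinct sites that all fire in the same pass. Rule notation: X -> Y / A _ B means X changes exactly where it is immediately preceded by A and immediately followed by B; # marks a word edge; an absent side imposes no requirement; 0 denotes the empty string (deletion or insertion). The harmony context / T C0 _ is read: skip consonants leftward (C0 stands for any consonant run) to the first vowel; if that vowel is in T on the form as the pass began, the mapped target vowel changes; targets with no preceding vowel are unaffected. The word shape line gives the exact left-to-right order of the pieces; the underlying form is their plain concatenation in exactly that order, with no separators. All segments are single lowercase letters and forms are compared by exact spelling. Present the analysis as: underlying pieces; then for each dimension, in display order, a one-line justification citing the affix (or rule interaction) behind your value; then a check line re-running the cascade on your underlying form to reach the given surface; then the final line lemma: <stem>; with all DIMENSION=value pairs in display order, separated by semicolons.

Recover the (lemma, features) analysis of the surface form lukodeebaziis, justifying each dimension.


underlying: lukede-eb-zi-is
KEL=lu - signalled by the affix -eb
TOR=ra - signalled by the affix -zi
SUR=ak - signalled by the affix -is
check: lukedeebziis -> lukodeebziis -> lukodeebaziis
lemma: lukede; KEL=lu; TOR=ra; SUR=ak


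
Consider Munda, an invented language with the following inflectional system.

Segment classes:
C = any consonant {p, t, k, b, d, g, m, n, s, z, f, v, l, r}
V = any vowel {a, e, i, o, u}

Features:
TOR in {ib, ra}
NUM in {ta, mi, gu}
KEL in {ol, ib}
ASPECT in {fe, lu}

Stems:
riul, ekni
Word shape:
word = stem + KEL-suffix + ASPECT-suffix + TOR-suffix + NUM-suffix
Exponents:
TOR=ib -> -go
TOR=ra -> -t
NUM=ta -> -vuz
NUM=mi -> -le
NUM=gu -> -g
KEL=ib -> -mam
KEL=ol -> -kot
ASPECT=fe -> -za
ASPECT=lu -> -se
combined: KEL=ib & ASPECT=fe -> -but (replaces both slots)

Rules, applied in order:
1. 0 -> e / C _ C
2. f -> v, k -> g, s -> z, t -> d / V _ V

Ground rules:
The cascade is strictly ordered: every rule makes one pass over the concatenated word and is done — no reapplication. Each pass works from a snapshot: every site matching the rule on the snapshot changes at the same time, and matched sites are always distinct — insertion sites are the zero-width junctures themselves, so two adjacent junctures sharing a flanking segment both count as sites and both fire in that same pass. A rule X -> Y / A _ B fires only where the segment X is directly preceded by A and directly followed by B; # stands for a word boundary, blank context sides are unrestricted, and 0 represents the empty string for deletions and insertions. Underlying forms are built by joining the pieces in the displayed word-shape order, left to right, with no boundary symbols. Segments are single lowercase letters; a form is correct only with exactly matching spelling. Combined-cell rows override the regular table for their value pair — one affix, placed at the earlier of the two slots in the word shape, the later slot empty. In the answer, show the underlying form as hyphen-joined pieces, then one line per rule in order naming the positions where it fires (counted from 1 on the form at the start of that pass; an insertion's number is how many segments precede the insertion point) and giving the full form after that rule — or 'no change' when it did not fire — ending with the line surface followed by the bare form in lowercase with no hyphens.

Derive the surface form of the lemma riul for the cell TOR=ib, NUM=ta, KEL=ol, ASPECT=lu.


underlying: riul-kot-se-go-vuz
1. 0 -> e / C _ C: inserts after position(s) 4, 7: riulekotesegovuz
2. f -> v, k -> g, s -> z, t -> d / V _ V: fires at position(s) 6, 8, 10: riulegodezegovuz
surface: riulegodezegovuz


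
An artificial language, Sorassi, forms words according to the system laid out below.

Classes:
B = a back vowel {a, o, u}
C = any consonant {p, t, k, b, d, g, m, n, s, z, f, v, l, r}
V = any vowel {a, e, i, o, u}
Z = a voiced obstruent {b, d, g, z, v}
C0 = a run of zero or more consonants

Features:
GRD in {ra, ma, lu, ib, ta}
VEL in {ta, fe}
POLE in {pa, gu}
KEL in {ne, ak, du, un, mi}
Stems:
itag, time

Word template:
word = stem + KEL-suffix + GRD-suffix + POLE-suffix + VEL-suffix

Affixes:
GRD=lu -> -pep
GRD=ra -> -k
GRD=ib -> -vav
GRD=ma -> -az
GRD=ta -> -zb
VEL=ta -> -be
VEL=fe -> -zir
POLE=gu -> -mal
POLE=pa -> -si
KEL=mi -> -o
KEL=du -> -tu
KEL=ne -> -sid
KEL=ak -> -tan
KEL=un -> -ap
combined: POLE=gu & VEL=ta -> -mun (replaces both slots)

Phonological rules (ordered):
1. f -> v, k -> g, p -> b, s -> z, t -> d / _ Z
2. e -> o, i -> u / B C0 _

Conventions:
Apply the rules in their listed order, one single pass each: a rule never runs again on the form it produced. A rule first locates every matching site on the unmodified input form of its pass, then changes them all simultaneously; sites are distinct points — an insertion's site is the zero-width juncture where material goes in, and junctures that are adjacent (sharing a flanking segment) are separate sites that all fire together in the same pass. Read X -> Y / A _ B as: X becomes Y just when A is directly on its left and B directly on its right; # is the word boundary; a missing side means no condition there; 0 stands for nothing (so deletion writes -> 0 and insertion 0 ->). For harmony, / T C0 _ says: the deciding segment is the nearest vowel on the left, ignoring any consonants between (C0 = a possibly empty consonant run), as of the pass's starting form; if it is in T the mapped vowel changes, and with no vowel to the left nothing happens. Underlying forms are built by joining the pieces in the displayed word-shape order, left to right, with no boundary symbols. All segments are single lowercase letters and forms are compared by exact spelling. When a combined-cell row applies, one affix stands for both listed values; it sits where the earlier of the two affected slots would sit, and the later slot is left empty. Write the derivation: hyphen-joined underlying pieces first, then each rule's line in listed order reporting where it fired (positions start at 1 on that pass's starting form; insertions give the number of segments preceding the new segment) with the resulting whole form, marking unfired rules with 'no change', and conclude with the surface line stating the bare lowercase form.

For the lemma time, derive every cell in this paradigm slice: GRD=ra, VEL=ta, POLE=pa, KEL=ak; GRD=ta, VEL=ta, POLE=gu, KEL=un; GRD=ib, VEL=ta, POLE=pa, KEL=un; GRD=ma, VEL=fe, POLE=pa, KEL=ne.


cell GRD=ra, VEL=ta, POLE=pa, KEL=ak:
underlying: time-tan-k-si-be
1. f -> v, k -> g, p -> b, s -> z, t -> d / _ Z: no change
2. e -> o, i -> u / B C0 _: fires at position(s) 10: timetanksube
surface: timetanksube

cell GRD=ta, VEL=ta, POLE=gu, KEL=un:
underlying: time-ap-zb-mun
1. f -> v, k -> g, p -> b, s -> z, t -> d / _ Z: fires at position(s) 6: timeabzbmun
2. e -> o, i -> u / B C0 _: no change
surface: timeabzbmun

cell GRD=ib, VEL=ta, POLE=pa, KEL=un:
underlying: time-ap-vav-si-be
1. f -> v, k -> g, p -> b, s -> z, t -> d / _ Z: fires at position(s) 6: timeabvavsibe
2. e -> o, i -> u / B C0 _: fires at position(s) 11: timeabvavsube
surface: timeabvavsube

cell GRD=ma, VEL=fe, POLE=pa, KEL=ne:
underlying: time-sid-az-si-zir
1. f -> v, k -> g, p -> b, s -> z, t -> d / _ Z: no change
2. e -> o, i -> u / B C0 _: fires at position(s) 11: timesidazsuzir
surface: timesidazsuzir


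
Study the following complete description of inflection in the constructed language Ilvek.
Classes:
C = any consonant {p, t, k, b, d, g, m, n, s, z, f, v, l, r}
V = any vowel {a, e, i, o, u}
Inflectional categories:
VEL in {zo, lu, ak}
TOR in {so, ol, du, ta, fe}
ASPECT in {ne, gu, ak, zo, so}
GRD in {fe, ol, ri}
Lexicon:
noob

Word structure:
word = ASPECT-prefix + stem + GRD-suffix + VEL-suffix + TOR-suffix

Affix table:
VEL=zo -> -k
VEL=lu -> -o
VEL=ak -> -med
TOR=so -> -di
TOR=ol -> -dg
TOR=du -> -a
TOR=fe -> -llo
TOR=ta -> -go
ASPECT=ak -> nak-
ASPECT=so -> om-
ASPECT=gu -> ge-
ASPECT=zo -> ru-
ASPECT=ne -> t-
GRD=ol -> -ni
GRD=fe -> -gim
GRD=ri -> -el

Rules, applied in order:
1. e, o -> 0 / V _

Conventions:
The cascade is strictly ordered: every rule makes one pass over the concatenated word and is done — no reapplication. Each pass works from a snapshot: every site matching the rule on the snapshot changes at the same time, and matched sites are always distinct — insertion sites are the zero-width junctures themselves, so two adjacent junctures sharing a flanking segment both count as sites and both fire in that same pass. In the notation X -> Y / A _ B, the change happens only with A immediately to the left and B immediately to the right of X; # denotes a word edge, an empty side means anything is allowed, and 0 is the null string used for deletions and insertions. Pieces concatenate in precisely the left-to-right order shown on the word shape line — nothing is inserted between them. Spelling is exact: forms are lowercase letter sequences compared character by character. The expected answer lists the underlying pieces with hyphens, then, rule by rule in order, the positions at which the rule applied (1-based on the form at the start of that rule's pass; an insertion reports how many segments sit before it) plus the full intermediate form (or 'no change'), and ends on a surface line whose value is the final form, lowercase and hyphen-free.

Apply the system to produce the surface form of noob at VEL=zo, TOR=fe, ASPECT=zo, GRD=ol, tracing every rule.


underlying: ru-noob-ni-k-llo
1. e, o -> 0 / V _: fires at position(s) 5: runobnikllo
surface: runobnikllo


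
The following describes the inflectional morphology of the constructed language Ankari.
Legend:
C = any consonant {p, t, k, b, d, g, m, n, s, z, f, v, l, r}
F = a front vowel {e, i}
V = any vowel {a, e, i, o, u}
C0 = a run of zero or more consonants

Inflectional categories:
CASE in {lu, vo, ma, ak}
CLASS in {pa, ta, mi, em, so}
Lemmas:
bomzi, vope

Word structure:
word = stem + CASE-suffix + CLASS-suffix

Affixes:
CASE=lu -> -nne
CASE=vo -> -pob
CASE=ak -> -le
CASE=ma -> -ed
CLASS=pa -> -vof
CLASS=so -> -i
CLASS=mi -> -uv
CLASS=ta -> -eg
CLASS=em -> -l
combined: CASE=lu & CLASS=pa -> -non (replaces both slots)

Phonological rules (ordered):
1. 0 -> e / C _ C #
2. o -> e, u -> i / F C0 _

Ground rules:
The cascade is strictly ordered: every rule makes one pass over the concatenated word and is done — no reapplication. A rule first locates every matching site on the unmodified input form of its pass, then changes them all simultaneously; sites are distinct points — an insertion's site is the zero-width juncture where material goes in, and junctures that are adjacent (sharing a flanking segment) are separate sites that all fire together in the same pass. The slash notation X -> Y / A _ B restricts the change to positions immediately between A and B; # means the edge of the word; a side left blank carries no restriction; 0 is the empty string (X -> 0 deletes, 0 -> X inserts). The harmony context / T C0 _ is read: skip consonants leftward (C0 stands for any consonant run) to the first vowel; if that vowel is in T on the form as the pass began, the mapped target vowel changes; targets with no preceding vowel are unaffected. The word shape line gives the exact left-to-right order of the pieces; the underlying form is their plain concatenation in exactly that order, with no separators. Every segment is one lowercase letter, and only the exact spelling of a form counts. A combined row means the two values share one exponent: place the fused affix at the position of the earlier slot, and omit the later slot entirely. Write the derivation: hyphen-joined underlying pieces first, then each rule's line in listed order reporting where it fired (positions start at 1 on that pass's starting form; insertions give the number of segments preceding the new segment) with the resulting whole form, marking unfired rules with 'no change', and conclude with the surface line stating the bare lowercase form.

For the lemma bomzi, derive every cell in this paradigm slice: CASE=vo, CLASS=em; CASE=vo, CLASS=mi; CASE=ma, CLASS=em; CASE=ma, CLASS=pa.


cell CASE=vo, CLASS=em:
underlying: bomzi-pob-l
1. 0 -> e / C _ C #: inserts after position(s) 8: bomzipobel
2. o -> e, u -> i / F C0 _: fires at position(s) 7: bomzipebel
surface: bomzipebel

cell CASE=vo, CLASS=mi:
underlying: bomzi-pob-uv
1. 0 -> e / C _ C #: no change
2. o -> e, u -> i / F C0 _: fires at position(s) 7: bomzipebuv
surface: bomzipebuv

cell CASE=ma, CLASS=em:
underlying: bomzi-ed-l
1. 0 -> e / C _ C #: inserts after position(s) 7: bomziedel
2. o -> e, u -> i / F C0 _: no change
surface: bomziedel

cell CASE=ma, CLASS=pa:
underlying: bomzi-ed-vof
1. 0 -> e / C _ C #: no change
2. o -> e, u -> i / F C0 _: fires at position(s) 9: bomziedvef
surface: bomziedvef


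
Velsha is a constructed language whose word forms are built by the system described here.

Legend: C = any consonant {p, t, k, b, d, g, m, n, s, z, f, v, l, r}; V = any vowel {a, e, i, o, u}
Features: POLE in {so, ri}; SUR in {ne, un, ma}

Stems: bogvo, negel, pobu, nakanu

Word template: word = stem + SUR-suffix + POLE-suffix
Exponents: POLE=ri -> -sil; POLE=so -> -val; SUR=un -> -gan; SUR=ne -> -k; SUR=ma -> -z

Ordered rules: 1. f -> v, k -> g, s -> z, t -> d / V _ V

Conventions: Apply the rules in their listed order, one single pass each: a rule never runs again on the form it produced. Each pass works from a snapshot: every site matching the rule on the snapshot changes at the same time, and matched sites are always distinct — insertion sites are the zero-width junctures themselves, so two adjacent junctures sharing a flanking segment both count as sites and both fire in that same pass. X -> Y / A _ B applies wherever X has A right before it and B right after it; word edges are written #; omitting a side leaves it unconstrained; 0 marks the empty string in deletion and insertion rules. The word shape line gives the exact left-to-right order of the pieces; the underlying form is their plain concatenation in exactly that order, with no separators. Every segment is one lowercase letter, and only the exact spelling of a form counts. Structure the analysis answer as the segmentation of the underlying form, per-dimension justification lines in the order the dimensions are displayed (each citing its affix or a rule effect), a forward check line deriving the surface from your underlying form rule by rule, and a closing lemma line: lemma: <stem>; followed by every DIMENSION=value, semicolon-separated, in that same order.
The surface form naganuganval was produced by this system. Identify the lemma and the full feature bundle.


underlying: nakanu-gan-val
POLE=so - signalled by the affix -val
SUR=un - signalled by the affix -gan
check: nakanuganval -> naganuganval
lemma: nakanu; POLE=so; SUR=un


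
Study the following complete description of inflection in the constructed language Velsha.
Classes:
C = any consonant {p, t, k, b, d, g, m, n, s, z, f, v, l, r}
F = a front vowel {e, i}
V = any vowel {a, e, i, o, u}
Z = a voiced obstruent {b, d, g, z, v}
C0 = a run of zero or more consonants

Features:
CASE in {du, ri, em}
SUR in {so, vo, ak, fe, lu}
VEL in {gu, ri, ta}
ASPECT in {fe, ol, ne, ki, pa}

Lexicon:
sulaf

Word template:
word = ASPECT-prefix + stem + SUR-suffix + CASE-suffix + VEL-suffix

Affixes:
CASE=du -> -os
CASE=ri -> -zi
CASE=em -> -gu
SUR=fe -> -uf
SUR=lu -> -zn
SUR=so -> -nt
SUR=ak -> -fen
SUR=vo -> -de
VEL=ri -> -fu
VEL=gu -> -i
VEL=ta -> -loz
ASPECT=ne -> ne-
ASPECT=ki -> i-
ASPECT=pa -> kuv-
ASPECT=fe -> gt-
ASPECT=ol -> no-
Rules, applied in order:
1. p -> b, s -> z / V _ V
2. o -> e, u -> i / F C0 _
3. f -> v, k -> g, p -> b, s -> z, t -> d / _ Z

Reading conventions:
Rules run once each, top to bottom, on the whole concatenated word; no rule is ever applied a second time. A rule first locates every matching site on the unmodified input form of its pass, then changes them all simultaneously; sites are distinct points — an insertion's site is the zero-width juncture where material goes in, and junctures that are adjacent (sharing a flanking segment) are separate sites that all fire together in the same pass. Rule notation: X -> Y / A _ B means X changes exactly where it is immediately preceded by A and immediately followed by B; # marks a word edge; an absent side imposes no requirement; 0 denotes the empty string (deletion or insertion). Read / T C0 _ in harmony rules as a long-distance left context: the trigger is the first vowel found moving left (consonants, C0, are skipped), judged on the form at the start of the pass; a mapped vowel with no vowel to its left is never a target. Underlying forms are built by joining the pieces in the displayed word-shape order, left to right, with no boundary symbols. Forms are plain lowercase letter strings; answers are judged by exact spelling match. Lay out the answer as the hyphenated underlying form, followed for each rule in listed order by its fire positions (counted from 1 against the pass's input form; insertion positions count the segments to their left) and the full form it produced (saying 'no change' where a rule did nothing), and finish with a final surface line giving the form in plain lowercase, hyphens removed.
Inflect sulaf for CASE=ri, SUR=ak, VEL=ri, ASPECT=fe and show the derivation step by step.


underlying: gt-sulaf-fen-zi-fu
1. p -> b, s -> z / V _ V: no change
2. o -> e, u -> i / F C0 _: fires at position(s) 14: gtsulaffenzifi
3. f -> v, k -> g, p -> b, s -> z, t -> d / _ Z: no change
surface: gtsulaffenzifi


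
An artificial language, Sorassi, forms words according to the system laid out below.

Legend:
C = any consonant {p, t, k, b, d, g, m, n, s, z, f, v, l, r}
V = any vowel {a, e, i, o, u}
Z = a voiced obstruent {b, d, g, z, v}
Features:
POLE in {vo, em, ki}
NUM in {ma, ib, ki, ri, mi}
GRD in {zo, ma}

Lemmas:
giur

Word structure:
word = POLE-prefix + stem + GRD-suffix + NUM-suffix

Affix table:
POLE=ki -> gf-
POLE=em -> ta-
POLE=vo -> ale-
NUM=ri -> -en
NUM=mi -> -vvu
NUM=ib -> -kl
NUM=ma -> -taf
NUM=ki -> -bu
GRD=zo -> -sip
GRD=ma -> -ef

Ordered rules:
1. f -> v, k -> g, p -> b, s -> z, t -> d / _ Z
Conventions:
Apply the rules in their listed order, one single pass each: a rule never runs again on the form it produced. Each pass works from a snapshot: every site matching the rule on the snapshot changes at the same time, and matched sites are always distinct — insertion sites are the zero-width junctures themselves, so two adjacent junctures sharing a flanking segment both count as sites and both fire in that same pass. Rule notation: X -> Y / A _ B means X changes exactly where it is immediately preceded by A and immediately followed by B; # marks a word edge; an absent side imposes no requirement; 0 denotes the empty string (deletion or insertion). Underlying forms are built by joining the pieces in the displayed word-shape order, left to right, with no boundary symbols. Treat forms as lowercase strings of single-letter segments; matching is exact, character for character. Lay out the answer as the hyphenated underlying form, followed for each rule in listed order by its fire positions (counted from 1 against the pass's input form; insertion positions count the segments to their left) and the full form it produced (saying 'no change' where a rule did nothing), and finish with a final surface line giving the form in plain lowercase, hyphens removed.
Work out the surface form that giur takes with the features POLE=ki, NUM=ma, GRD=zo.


underlying: gf-giur-sip-taf
1. f -> v, k -> g, p -> b, s -> z, t -> d / _ Z: fires at position(s) 2: gvgiursiptaf
surface: gvgiursiptaf


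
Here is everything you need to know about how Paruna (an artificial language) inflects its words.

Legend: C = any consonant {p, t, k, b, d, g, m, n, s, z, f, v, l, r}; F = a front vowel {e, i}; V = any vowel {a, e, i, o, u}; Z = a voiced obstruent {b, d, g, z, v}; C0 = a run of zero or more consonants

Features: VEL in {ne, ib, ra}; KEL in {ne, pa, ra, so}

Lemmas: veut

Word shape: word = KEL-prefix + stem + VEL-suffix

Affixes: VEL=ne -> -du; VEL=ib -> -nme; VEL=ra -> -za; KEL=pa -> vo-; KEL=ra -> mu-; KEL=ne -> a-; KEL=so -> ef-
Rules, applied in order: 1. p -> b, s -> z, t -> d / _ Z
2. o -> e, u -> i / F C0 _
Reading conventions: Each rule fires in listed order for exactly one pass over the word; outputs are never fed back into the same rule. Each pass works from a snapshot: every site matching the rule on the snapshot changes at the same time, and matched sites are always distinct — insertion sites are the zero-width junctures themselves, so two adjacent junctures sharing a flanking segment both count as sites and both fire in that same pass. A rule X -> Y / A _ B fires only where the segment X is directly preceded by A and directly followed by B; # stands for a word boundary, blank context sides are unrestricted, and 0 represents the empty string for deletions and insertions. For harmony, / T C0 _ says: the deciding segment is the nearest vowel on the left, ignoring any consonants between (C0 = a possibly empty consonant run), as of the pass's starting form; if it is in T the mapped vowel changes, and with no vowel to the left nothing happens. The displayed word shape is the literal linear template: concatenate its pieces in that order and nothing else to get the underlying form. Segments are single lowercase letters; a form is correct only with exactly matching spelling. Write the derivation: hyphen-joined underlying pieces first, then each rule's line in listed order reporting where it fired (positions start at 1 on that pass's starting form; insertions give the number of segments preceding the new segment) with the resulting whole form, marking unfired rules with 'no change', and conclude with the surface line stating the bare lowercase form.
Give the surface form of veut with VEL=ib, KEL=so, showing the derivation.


underlying: ef-veut-nme
1. p -> b, s -> z, t -> d / _ Z: no change
2. o -> e, u -> i / F C0 _: fires at position(s) 5: efveitnme
surface: efveitnme


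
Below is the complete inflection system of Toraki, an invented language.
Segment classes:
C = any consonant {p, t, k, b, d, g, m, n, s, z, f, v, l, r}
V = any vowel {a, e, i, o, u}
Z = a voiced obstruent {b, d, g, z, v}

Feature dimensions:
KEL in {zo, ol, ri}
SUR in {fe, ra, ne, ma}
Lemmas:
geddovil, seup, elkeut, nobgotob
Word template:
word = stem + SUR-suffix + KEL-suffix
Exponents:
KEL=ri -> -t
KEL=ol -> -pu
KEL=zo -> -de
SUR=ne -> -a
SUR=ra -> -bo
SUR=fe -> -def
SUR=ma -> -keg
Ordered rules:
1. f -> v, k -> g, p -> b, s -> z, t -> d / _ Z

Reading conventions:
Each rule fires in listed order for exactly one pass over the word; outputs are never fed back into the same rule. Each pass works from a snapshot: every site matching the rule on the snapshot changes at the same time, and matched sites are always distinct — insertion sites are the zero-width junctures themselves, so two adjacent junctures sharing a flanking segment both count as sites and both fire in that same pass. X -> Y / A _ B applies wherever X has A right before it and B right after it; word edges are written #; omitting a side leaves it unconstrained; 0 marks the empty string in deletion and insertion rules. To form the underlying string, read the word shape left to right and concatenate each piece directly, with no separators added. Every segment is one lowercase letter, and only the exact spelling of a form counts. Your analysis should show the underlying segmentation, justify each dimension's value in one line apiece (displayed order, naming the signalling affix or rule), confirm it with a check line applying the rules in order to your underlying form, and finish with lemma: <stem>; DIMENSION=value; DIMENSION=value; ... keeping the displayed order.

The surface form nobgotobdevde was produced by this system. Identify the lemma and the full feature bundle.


underlying: nobgotob-def-de
KEL=zo - signalled by the affix -de
SUR=fe - signalled by the affix -def
check: nobgotobdefde -> nobgotobdevde
lemma: nobgotob; KEL=zo; SUR=fe


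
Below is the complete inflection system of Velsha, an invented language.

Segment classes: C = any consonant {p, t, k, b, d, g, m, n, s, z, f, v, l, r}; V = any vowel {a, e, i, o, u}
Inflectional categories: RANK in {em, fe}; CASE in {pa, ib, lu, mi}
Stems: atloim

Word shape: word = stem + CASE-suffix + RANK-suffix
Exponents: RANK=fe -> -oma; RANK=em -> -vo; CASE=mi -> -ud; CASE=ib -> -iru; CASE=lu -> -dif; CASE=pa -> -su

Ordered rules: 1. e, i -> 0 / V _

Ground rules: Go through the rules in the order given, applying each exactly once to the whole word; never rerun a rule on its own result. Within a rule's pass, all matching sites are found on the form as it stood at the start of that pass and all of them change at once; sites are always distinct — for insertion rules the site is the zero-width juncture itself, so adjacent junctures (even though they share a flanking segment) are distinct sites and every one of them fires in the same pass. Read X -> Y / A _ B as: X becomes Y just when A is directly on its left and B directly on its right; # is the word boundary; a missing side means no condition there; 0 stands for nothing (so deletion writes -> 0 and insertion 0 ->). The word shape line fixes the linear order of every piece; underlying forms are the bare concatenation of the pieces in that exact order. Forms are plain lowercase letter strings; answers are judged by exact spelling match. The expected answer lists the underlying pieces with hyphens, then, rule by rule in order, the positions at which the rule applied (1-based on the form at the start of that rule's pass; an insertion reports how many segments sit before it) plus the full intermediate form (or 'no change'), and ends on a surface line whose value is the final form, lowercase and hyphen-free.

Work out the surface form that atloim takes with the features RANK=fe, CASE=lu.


underlying: atloim-dif-oma
1. e, i -> 0 / V _: fires at position(s) 5: atlomdifoma
surface: atlomdifoma


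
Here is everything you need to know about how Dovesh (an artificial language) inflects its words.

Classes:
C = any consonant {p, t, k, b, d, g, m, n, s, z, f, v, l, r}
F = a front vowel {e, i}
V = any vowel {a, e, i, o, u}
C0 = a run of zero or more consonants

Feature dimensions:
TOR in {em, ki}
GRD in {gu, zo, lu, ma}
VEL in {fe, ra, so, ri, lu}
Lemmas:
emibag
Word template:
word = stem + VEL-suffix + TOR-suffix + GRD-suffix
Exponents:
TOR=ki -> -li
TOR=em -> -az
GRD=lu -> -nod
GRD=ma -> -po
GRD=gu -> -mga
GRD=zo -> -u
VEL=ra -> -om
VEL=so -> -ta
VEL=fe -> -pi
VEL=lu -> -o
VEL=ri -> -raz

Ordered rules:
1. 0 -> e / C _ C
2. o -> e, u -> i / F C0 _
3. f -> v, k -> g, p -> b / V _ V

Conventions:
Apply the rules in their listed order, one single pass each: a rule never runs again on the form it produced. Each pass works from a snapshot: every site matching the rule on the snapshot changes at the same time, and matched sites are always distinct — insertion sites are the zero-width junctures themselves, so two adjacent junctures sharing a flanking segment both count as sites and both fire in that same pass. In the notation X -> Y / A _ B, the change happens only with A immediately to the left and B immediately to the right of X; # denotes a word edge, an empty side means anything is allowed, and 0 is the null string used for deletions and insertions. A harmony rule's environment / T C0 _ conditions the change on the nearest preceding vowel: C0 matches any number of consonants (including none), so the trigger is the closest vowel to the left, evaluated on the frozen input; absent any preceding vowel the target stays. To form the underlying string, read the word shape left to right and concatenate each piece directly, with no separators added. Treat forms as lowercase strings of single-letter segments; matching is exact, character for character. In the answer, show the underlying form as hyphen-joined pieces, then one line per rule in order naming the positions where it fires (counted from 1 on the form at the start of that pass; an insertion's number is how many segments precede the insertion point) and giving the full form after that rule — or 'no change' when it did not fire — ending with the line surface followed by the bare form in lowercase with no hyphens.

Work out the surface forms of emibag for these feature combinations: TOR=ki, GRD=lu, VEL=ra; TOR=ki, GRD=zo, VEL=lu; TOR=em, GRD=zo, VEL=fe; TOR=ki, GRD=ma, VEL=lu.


cell TOR=ki, GRD=lu, VEL=ra:
underlying: emibag-om-li-nod
1. 0 -> e / C _ C: inserts after position(s) 8: emibagomelinod
2. o -> e, u -> i / F C0 _: fires at position(s) 13: emibagomelined
3. f -> v, k -> g, p -> b / V _ V: no change
surface: emibagomelined

cell TOR=ki, GRD=zo, VEL=lu:
underlying: emibag-o-li-u
1. 0 -> e / C _ C: no change
2. o -> e, u -> i / F C0 _: fires at position(s) 10: emibagolii
3. f -> v, k -> g, p -> b / V _ V: no change
surface: emibagolii

cell TOR=em, GRD=zo, VEL=fe:
underlying: emibag-pi-az-u
1. 0 -> e / C _ C: inserts after position(s) 6: emibagepiazu
2. o -> e, u -> i / F C0 _: no change
3. f -> v, k -> g, p -> b / V _ V: fires at position(s) 8: emibagebiazu
surface: emibagebiazu

cell TOR=ki, GRD=ma, VEL=lu:
underlying: emibag-o-li-po
1. 0 -> e / C _ C: no change
2. o -> e, u -> i / F C0 _: fires at position(s) 11: emibagolipe
3. f -> v, k -> g, p -> b / V _ V: fires at position(s) 10: emibagolibe
surface: emibagolibe


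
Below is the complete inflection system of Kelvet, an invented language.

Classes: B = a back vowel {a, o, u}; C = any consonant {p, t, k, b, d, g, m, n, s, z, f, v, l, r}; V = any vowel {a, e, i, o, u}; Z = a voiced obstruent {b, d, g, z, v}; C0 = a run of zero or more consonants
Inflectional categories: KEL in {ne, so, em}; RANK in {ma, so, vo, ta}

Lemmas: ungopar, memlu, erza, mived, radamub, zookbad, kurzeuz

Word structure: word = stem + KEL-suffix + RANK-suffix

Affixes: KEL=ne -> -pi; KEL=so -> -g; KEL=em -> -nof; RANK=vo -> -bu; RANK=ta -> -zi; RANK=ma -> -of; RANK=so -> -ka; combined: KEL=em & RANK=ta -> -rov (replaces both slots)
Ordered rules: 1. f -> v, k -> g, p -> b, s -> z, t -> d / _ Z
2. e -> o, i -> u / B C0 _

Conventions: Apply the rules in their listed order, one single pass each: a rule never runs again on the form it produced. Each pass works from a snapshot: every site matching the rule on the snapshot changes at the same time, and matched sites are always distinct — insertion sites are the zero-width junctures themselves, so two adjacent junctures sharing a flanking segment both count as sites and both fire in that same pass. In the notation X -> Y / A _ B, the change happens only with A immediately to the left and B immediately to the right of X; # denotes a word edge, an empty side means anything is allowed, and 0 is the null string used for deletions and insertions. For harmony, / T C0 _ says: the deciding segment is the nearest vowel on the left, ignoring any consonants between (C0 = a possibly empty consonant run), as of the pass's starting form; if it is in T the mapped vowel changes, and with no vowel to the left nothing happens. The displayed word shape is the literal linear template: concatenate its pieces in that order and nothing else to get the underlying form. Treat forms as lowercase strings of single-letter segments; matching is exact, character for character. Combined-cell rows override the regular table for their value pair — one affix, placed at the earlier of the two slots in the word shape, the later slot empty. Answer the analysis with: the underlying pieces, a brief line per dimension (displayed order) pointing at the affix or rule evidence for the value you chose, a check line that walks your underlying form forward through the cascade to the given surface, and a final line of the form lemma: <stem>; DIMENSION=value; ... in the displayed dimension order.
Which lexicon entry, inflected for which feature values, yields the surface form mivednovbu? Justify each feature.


underlying: mived-nof-bu
KEL=em - signalled by the affix -nof
RANK=vo - signalled by the affix -bu
check: mivednofbu -> mivednovbu -> mivednovbu
lemma: mived; KEL=em; RANK=vo


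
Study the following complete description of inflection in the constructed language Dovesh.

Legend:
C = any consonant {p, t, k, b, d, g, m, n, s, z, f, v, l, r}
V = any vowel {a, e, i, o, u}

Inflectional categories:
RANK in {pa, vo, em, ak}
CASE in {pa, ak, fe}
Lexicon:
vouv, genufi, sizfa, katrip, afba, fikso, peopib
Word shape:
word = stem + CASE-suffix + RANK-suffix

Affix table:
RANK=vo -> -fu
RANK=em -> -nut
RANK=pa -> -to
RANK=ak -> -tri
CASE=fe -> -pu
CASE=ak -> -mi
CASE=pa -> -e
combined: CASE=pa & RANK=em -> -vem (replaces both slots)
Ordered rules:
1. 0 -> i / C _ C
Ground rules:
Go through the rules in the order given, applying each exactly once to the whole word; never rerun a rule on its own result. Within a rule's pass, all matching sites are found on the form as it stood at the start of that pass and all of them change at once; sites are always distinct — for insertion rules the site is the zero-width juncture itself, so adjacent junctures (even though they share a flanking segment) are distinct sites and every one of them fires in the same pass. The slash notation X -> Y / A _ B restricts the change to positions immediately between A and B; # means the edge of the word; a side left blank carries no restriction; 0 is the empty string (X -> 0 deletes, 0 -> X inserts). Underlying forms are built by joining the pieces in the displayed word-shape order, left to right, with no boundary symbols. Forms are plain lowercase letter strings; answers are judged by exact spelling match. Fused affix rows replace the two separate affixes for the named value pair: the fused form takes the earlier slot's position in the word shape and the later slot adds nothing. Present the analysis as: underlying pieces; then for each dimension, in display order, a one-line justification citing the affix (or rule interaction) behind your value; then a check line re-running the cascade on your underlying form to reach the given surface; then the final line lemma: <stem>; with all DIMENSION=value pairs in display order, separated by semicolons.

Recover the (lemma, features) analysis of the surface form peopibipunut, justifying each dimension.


underlying: peopib-pu-nut
RANK=em - signalled by the affix -nut
CASE=fe - signalled by the affix -pu
check: peopibpunut -> peopibipunut
lemma: peopib; RANK=em; CASE=fe
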